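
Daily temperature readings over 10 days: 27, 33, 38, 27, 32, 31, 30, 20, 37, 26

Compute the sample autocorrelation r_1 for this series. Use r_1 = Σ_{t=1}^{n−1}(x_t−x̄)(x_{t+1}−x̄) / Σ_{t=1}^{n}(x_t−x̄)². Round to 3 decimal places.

-0.429

Mean x̄ = (27 + 33 + 38 + 27 + 32 + 31 + 30 + 20 + 37 + 26)/10 = 30.1000
Numerator Σ_{t=1}^{9}(x_t−x̄)(x_{t+1}−x̄) = -111.8100
Denominator Σ(x_t−x̄)² = 260.9000
r_1 = -111.8100 / 260.9000 = -0.429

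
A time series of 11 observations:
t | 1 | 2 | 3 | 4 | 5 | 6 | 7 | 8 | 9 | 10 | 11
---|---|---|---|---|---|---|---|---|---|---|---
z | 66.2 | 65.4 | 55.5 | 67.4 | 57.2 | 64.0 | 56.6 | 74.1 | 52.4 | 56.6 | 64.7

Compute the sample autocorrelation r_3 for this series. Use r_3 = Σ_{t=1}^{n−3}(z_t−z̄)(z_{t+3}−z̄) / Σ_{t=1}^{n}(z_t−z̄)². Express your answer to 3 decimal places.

-0.115

Mean z̄ = (66.2 + 65.4 + 55.5 + 67.4 + 57.2 + 64.0 + 56.6 + 74.1 + 52.4 + 56.6 + 64.7)/11 = 61.8273
Numerator Σ_{t=1}^{8}(z_t−z̄)(z_{t+3}−z̄) = -49.7331
Denominator Σ(z_t−z̄)² = 431.5018
r_3 = -49.7331 / 431.5018 = -0.115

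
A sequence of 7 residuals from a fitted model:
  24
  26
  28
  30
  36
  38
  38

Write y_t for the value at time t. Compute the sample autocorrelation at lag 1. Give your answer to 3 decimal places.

0.635

Mean ȳ = (24 + 26 + 28 + 30 + 36 + 38 + 38)/7 = 31.4286
Deviations from mean: -7.4286, -5.4286, -3.4286, -1.4286, 4.5714, 6.5714, 6.5714
Numerator Σ_{t=1}^{6}(y_t−ȳ)(y_{t+1}−ȳ) = 130.5306
Denominator Σ(y_t−ȳ)² = 205.7143
r_1 = 130.5306 / 205.7143 = 0.635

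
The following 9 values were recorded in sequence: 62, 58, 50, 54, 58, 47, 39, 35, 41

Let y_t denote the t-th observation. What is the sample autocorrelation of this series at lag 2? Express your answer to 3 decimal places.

Mean ȳ = (62 + 58 + 50 + 54 + 58 + 47 + 39 + 35 + 41)/9 = 49.3333
Numerator Σ_{t=1}^{7}(y_t−ȳ)(y_{t+2}−ȳ) = 73.7778
Denominator Σ(y_t−ȳ)² = 720.0000
r_2 = 73.7778 / 720.0000 = 0.102

0.102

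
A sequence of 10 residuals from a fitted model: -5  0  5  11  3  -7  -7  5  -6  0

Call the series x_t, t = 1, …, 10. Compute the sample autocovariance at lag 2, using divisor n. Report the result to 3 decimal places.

Mean x̄ = (-5 + 0 + 5 + 11 + 3 − 7 − 7 + 5 − 6 + 0)/10 = -0.1000
Σ_{t=1}^{8}(x_t−x̄)(x_{t+2}−x̄) = -100.0200
γ_2 = -100.0200 / 10 = -10.002

-10.002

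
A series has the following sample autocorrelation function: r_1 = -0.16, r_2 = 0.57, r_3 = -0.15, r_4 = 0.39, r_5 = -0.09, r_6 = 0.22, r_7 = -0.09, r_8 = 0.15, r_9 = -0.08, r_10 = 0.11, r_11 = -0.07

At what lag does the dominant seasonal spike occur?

2

The largest autocorrelation is r_2 = 0.57, with weaker echoes at lags 4 (0.39), 6 (0.22) and 8 (0.15); the remaining lags stay at or below 0.11.
The dominant spike at lag 2 indicates a seasonal period of 2.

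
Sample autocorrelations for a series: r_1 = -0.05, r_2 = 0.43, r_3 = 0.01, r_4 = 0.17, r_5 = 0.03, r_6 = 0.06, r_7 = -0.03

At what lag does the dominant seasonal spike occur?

The largest autocorrelation is r_2 = 0.43, with a weaker echo at lag 4 (0.17); the remaining lags stay at or below 0.06.
The dominant spike at lag 2 indicates a seasonal period of 2.

2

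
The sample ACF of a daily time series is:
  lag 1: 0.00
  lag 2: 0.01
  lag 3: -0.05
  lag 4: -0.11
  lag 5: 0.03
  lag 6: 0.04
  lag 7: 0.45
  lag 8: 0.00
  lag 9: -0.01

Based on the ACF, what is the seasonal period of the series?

7

The largest autocorrelation is r_7 = 0.45; the remaining lags stay at or below 0.04.
The dominant spike at lag 7 indicates a seasonal period of 7.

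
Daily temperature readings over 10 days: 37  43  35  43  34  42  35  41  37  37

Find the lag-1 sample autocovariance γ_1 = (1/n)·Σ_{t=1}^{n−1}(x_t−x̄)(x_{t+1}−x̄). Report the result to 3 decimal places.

Mean x̄ = (37 + 43 + 35 + 43 + 34 + 42 + 35 + 41 + 37 + 37)/10 = 38.4000
Σ_{t=1}^{9}(x_t−x̄)(x_{t+1}−x̄) = -96.5600
γ_1 = -96.5600 / 10 = -9.656

-9.656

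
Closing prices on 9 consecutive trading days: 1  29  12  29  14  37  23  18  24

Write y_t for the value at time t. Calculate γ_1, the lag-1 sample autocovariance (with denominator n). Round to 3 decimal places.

Mean ȳ = (1 + 29 + 12 + 29 + 14 + 37 + 23 + 18 + 24)/9 = 20.7778
Σ_{t=1}^{8}(y_t−ȳ)(y_{t+1}−ȳ) = -451.7160
γ_1 = -451.7160 / 9 = -50.191

-50.191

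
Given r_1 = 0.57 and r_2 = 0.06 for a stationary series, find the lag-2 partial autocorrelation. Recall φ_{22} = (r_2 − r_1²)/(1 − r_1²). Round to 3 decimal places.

φ_{22} = (r_2 − r_1²) / (1 − r_1²)
r_1² = (0.57)² = 0.3249
Numerator = 0.06 − 0.3249 = -0.2649; denominator = 1 − 0.3249 = 0.6751
φ_{22} = -0.2649 / 0.6751 = -0.392

-0.392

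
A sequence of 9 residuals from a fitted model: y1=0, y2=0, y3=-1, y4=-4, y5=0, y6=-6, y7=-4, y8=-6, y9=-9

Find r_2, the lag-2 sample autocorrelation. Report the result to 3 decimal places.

Mean ȳ = (0 + 0 − 1 − 4 + 0 − 6 − 4 − 6 − 9)/9 = -3.3333
Σ(y_t−ȳ)(y_{t+2}−ȳ) = (7.7778) + (-2.2222) + (7.7778) + (1.7778) + (-2.2222) + (7.1111) + (3.7778) = 23.7778
Denominator Σ(y_t−ȳ)² = 86.0000
r_2 = 23.7778 / 86.0000 = 0.276

0.276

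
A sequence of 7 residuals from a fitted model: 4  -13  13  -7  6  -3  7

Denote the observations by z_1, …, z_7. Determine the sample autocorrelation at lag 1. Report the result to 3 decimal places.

-0.796

Mean z̄ = (4 − 13 + 13 − 7 + 6 − 3 + 7)/7 = 1.0000
Deviations from mean: 3.0000, -14.0000, 12.0000, -8.0000, 5.0000, -4.0000, 6.0000
Σ(z_t−z̄)(z_{t+1}−z̄) = (-42.0000) + (-168.0000) + (-96.0000) + (-40.0000) + (-20.0000) + (-24.0000) = -390.0000
Denominator Σ(z_t−z̄)² = 490.0000
r_1 = -390.0000 / 490.0000 = -0.796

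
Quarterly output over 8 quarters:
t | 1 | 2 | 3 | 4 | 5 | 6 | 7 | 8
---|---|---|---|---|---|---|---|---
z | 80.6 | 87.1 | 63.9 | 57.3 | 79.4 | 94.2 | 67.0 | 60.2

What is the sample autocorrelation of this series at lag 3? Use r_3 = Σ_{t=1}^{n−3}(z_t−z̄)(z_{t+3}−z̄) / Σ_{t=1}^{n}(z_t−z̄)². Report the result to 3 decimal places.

-0.161

Mean z̄ = (80.6 + 87.1 + 63.9 + 57.3 + 79.4 + 94.2 + 67.0 + 60.2)/8 = 73.7125
Deviations from mean: 6.8875, 13.3875, -9.8125, -16.4125, 5.6875, 20.4875, -6.7125, -13.5125
Σ(z_t−z̄)(z_{t+3}−z̄) = (-113.0411) + (76.1414) + (-201.0336) + (110.1689) + (-76.8523) = -204.6167
Denominator Σ(z_t−z̄)² = 1272.0488
r_3 = -204.6167 / 1272.0488 = -0.161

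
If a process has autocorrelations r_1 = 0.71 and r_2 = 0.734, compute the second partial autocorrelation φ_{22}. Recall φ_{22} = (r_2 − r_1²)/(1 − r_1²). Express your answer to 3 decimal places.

φ_{22} = (r_2 − r_1²) / (1 − r_1²)
r_1² = (0.71)² = 0.5041
Numerator = 0.734 − 0.5041 = 0.2299; denominator = 1 − 0.5041 = 0.4959
φ_{22} = 0.2299 / 0.4959 = 0.464

0.464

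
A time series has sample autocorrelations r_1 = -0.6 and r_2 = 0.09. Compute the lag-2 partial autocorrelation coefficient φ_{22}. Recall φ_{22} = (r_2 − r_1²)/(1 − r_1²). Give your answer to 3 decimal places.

φ_{22} = (r_2 − r_1²) / (1 − r_1²)
r_1² = (-0.6)² = 0.36
Numerator = 0.09 − 0.3600 = -0.2700; denominator = 1 − 0.3600 = 0.6400
φ_{22} = -0.2700 / 0.6400 = -0.422

-0.422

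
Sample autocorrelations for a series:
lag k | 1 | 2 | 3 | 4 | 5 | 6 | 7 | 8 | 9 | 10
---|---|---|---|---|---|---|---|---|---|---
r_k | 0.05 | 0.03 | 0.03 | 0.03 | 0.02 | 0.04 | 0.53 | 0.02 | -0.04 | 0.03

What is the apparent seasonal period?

The largest autocorrelation is r_7 = 0.53; the remaining lags stay at or below 0.05.
The dominant spike at lag 7 indicates a seasonal period of 7.

7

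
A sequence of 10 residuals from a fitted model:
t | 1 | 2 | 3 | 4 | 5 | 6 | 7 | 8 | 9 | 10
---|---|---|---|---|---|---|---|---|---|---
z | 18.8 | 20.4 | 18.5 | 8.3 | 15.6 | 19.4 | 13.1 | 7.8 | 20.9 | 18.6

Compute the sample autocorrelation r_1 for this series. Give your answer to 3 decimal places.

Mean z̄ = (18.8 + 20.4 + 18.5 + 8.3 + 15.6 + 19.4 + 13.1 + 7.8 + 20.9 + 18.6)/10 = 16.1400
Numerator Σ_{t=1}^{9}(z_t−z̄)(z_{t+1}−z̄) = -7.1896
Denominator Σ(z_t−z̄)² = 210.6840
r_1 = -7.1896 / 210.6840 = -0.034

-0.034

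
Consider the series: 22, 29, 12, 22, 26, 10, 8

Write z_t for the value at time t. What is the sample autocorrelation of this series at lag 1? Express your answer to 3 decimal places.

Mean z̄ = (22 + 29 + 12 + 22 + 26 + 10 + 8)/7 = 18.4286
Deviations from mean: 3.5714, 10.5714, -6.4286, 3.5714, 7.5714, -8.4286, -10.4286
Σ(z_t−z̄)(z_{t+1}−z̄) = (37.7551) + (-67.9592) + (-22.9592) + (27.0408) + (-63.8163) + (87.8980) = -2.0408
Denominator Σ(z_t−z̄)² = 415.7143
r_1 = -2.0408 / 415.7143 = -0.005

-0.005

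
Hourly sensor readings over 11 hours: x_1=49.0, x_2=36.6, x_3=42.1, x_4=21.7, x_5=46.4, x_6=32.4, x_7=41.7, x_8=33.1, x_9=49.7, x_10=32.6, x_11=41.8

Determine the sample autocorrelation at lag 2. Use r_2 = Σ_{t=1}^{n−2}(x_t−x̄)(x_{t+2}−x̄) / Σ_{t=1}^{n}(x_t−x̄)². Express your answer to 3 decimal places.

Mean x̄ = (49.0 + 36.6 + 42.1 + 21.7 + 46.4 + 32.4 + 41.7 + 33.1 + 49.7 + 32.6 + 41.8)/11 = 38.8273
Numerator Σ_{t=1}^{9}(x_t−x̄)(x_{t+2}−x̄) = 364.0912
Denominator Σ(x_t−x̄)² = 718.0418
r_2 = 364.0912 / 718.0418 = 0.507

0.507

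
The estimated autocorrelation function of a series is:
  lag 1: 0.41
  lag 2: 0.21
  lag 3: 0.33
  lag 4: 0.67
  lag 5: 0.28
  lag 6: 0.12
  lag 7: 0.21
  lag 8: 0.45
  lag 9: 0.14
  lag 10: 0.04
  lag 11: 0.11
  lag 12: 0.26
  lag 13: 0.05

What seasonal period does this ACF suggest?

The largest autocorrelation is r_4 = 0.67, with a weaker echo at lag 8 (0.45); the remaining lags stay at or below 0.41. The elevated value at lag 1 (0.41), dropping to 0.21 at lag 2, reflects decaying short-term dependence rather than seasonality.
The dominant spike at lag 4 indicates a seasonal period of 4.

4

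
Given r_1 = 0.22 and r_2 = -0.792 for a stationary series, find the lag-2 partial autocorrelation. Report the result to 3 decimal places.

-0.883

φ_{22} = (r_2 − r_1²) / (1 − r_1²)
r_1² = (0.22)² = 0.0484
Numerator = -0.792 − 0.0484 = -0.8404; denominator = 1 − 0.0484 = 0.9516
φ_{22} = -0.8404 / 0.9516 = -0.883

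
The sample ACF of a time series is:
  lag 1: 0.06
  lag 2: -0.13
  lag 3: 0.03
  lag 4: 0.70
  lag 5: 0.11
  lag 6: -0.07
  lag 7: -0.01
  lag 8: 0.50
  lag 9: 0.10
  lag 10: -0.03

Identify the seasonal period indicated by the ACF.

The largest autocorrelation is r_4 = 0.70, with a weaker echo at lag 8 (0.50); the remaining lags stay at or below 0.11.
The dominant spike at lag 4 indicates a seasonal period of 4.

4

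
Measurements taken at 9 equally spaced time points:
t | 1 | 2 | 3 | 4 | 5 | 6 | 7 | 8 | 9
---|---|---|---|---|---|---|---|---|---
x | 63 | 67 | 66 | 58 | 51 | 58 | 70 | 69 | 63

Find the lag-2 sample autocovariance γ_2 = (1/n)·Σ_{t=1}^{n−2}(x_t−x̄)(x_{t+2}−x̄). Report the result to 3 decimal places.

Mean x̄ = (63 + 67 + 66 + 58 + 51 + 58 + 70 + 69 + 63)/9 = 62.7778
Σ_{t=1}^{7}(x_t−x̄)(x_{t+2}−x̄) = -147.7654
γ_2 = -147.7654 / 9 = -16.418

-16.418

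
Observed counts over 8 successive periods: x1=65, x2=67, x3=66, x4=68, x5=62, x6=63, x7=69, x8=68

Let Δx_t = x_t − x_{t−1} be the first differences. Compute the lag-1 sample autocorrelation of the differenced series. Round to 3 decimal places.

-0.282

First differences Δx: 2, -1, 2, -6, 1, 6, -1
Mean of differences = 0.4286
Numerator Σ(Δx_t−Δx̄)(Δx_{t+1}−Δx̄) = -23.0408
Denominator Σ(Δx_t−Δx̄)² = 81.7143
r_1(Δx) = -23.0408 / 81.7143 = -0.282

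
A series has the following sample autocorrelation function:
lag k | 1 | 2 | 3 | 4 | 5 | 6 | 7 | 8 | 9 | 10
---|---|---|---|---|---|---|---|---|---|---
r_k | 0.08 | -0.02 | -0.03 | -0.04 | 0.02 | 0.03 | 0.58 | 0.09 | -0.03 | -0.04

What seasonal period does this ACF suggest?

The largest autocorrelation is r_7 = 0.58; the remaining lags stay at or below 0.09.
The dominant spike at lag 7 indicates a seasonal period of 7.

7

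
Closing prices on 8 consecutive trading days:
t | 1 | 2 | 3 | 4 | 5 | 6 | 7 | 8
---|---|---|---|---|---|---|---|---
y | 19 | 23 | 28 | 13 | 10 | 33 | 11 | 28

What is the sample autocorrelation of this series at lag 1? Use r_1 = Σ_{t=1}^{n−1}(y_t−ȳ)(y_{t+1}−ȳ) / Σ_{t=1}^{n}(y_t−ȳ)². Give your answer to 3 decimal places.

Mean ȳ = (19 + 23 + 28 + 13 + 10 + 33 + 11 + 28)/8 = 20.6250
Deviations from mean: -1.6250, 2.3750, 7.3750, -7.6250, -10.6250, 12.3750, -9.6250, 7.3750
Numerator Σ_{t=1}^{7}(y_t−ȳ)(y_{t+1}−ȳ) = -283.1406
Denominator Σ(y_t−ȳ)² = 533.8750
r_1 = -283.1406 / 533.8750 = -0.530

-0.530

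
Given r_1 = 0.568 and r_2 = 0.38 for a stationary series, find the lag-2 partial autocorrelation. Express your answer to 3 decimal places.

0.085

φ_{22} = (r_2 − r_1²) / (1 − r_1²)
r_1² = (0.568)² = 0.322624
Numerator = 0.38 − 0.3226 = 0.0574; denominator = 1 − 0.3226 = 0.6774
φ_{22} = 0.0574 / 0.6774 = 0.085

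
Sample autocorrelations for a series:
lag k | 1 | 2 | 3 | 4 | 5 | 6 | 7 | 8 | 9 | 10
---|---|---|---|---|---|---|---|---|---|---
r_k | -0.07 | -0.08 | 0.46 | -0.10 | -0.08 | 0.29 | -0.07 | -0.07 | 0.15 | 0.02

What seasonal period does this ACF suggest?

3

The largest autocorrelation is r_3 = 0.46, with weaker echoes at lags 6 (0.29) and 9 (0.15); the remaining lags stay at or below 0.02.
The dominant spike at lag 3 indicates a seasonal period of 3.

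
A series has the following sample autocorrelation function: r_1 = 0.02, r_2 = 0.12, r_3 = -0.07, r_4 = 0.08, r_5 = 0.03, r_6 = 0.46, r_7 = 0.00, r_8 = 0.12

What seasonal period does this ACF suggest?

The largest autocorrelation is r_6 = 0.46; the remaining lags stay at or below 0.12.
The dominant spike at lag 6 indicates a seasonal period of 6.

6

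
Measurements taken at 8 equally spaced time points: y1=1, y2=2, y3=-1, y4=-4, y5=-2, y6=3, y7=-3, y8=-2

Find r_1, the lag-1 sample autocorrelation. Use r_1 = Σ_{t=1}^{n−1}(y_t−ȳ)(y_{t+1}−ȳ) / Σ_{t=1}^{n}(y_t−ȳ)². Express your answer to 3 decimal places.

-0.030

Mean ȳ = (1 + 2 − 1 − 4 − 2 + 3 − 3 − 2)/8 = -0.7500
Numerator Σ_{t=1}^{7}(y_t−ȳ)(y_{t+1}−ȳ) = -1.3125
Denominator Σ(y_t−ȳ)² = 43.5000
r_1 = -1.3125 / 43.5000 = -0.030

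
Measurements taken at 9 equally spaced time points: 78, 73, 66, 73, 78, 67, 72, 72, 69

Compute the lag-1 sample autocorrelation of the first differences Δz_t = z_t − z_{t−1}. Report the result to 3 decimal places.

-0.312

First differences Δz: -5, -7, 7, 5, -11, 5, 0, -3
Mean of differences = -1.1250
Numerator Σ(Δz_t−Δz̄)(Δz_{t+1}−Δz̄) = -91.3906
Denominator Σ(Δz_t−Δz̄)² = 292.8750
r_1(Δz) = -91.3906 / 292.8750 = -0.312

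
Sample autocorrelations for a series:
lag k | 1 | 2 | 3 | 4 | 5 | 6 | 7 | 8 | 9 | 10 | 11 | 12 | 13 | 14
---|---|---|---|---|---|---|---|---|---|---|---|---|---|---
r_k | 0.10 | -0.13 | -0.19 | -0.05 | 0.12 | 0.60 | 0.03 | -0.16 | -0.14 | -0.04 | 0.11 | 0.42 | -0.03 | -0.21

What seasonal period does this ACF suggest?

The largest autocorrelation is r_6 = 0.60, with a weaker echo at lag 12 (0.42); the remaining lags stay at or below 0.12.
The dominant spike at lag 6 indicates a seasonal period of 6.

6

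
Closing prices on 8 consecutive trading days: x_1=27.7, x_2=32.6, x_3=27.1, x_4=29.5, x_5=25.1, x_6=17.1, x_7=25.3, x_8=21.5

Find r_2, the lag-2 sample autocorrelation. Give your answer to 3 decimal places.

0.200

Mean x̄ = (27.7 + 32.6 + 27.1 + 29.5 + 25.1 + 17.1 + 25.3 + 21.5)/8 = 25.7375
Deviations from mean: 1.9625, 6.8625, 1.3625, 3.7625, -0.6375, -8.6375, -0.4375, -4.2375
Σ(x_t−x̄)(x_{t+2}−x̄) = (2.6739) + (25.8202) + (-0.8686) + (-32.4986) + (0.2789) + (36.6014) = 32.0072
Denominator Σ(x_t−x̄)² = 160.1188
r_2 = 32.0072 / 160.1188 = 0.200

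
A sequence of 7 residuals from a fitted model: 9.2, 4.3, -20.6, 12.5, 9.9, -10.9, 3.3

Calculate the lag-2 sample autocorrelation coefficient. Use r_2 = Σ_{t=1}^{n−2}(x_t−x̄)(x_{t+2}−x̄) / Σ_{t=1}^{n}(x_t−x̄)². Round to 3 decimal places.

Mean x̄ = (9.2 + 4.3 − 20.6 + 12.5 + 9.9 − 10.9 + 3.3)/7 = 1.1000
Deviations from mean: 8.1000, 3.2000, -21.7000, 11.4000, 8.8000, -12.0000, 2.2000
Σ(x_t−x̄)(x_{t+2}−x̄) = (-175.7700) + (36.4800) + (-190.9600) + (-136.8000) + (19.3600) = -447.6900
Denominator Σ(x_t−x̄)² = 902.9800
r_2 = -447.6900 / 902.9800 = -0.496

-0.496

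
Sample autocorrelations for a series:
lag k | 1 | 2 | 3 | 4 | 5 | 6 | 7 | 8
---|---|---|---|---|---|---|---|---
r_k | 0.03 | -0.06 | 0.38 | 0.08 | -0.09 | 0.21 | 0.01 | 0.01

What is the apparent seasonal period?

3

The largest autocorrelation is r_3 = 0.38, with a weaker echo at lag 6 (0.21); the remaining lags stay at or below 0.08.
The dominant spike at lag 3 indicates a seasonal period of 3.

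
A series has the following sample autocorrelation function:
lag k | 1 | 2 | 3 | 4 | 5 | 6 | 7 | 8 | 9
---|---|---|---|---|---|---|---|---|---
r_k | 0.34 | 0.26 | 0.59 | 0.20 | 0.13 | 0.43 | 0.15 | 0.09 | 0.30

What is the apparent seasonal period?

3

The largest autocorrelation is r_3 = 0.59, with a weaker echo at lag 6 (0.43); the remaining lags stay at or below 0.34. The elevated value at lag 1 (0.34), dropping to 0.26 at lag 2, reflects decaying short-term dependence rather than seasonality.
The dominant spike at lag 3 indicates a seasonal period of 3.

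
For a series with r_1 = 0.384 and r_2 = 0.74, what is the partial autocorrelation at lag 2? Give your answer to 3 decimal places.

0.695

φ_{22} = (r_2 − r_1²) / (1 − r_1²)
r_1² = (0.384)² = 0.147456
Numerator = 0.74 − 0.1475 = 0.5925; denominator = 1 − 0.1475 = 0.8525
φ_{22} = 0.5925 / 0.8525 = 0.695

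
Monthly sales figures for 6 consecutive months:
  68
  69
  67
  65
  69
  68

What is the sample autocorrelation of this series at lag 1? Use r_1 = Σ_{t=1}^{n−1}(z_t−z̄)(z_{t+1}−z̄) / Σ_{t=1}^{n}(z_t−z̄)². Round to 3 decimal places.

-0.157

Mean z̄ = (68 + 69 + 67 + 65 + 69 + 68)/6 = 67.6667
Numerator Σ_{t=1}^{5}(z_t−z̄)(z_{t+1}−z̄) = -1.7778
Denominator Σ(z_t−z̄)² = 11.3333
r_1 = -1.7778 / 11.3333 = -0.157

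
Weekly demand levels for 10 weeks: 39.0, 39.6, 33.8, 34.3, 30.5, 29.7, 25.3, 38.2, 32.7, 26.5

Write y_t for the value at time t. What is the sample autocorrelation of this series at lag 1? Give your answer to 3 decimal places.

0.161

Mean ȳ = (39.0 + 39.6 + 33.8 + 34.3 + 30.5 + 29.7 + 25.3 + 38.2 + 32.7 + 26.5)/10 = 32.9600
Numerator Σ_{t=1}^{9}(y_t−ȳ)(y_{t+1}−ȳ) = 36.6824
Denominator Σ(y_t−ȳ)² = 227.6840
r_1 = 36.6824 / 227.6840 = 0.161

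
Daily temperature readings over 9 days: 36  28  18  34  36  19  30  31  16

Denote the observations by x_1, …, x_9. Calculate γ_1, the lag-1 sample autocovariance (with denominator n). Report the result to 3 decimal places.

Mean x̄ = (36 + 28 + 18 + 34 + 36 + 19 + 30 + 31 + 16)/9 = 27.5556
Σ_{t=1}^{8}(x_t−x̄)(x_{t+1}−x̄) = -132.1975
γ_1 = -132.1975 / 9 = -14.689

-14.689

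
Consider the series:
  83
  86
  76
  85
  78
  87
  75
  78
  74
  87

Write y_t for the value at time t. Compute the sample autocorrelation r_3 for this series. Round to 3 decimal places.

Mean ȳ = (83 + 86 + 76 + 85 + 78 + 87 + 75 + 78 + 74 + 87)/10 = 80.9000
Σ(y_t−ȳ)(y_{t+3}−ȳ) = (8.6100) + (-14.7900) + (-29.8900) + (-24.1900) + (8.4100) + (-42.0900) + (-35.9900) = -129.9300
Denominator Σ(y_t−ȳ)² = 244.9000
r_3 = -129.9300 / 244.9000 = -0.531

-0.531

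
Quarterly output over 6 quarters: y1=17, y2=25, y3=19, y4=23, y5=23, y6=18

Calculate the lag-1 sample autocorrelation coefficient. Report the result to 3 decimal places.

Mean ȳ = (17 + 25 + 19 + 23 + 23 + 18)/6 = 20.8333
Deviations from mean: -3.8333, 4.1667, -1.8333, 2.1667, 2.1667, -2.8333
Numerator Σ_{t=1}^{5}(y_t−ȳ)(y_{t+1}−ȳ) = -29.0278
Denominator Σ(y_t−ȳ)² = 52.8333
r_1 = -29.0278 / 52.8333 = -0.549

-0.549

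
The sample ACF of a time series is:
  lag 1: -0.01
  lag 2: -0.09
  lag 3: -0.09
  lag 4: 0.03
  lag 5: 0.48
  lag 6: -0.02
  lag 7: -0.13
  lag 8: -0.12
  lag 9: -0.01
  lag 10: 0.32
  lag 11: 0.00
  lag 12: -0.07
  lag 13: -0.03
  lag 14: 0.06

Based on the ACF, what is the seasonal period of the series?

The largest autocorrelation is r_5 = 0.48, with a weaker echo at lag 10 (0.32); the remaining lags stay at or below 0.06.
The dominant spike at lag 5 indicates a seasonal period of 5.

5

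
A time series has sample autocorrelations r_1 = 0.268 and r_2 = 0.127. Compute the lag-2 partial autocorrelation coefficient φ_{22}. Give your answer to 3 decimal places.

φ_{22} = (r_2 − r_1²) / (1 − r_1²)
r_1² = (0.268)² = 0.071824
Numerator = 0.127 − 0.0718 = 0.0552; denominator = 1 − 0.0718 = 0.9282
φ_{22} = 0.0552 / 0.9282 = 0.059

0.059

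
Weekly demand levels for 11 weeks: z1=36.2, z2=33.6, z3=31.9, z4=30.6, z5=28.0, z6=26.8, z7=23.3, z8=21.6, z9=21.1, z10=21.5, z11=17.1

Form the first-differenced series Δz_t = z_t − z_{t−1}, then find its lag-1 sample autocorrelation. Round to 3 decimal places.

First differences Δz: -2.6, -1.7, -1.3, -2.6, -1.2, -3.5, -1.7, -0.5, 0.4, -4.4
Mean of differences = -1.9100
Numerator Σ(Δz_t−Δz̄)(Δz_{t+1}−Δz̄) = -4.5891
Denominator Σ(Δz_t−Δz̄)² = 17.9690
r_1(Δz) = -4.5891 / 17.9690 = -0.255

-0.255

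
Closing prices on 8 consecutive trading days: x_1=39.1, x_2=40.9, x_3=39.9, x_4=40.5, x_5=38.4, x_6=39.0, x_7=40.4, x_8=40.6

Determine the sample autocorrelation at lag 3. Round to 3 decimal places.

-0.481

Mean x̄ = (39.1 + 40.9 + 39.9 + 40.5 + 38.4 + 39.0 + 40.4 + 40.6)/8 = 39.8500
Deviations from mean: -0.7500, 1.0500, 0.0500, 0.6500, -1.4500, -0.8500, 0.5500, 0.7500
Σ(x_t−x̄)(x_{t+3}−x̄) = (-0.4875) + (-1.5225) + (-0.0425) + (0.3575) + (-1.0875) = -2.7825
Denominator Σ(x_t−x̄)² = 5.7800
r_3 = -2.7825 / 5.7800 = -0.481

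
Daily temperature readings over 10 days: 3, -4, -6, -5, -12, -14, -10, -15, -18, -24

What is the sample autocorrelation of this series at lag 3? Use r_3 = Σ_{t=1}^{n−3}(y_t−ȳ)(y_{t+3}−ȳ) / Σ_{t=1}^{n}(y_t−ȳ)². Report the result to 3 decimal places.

Mean ȳ = (3 − 4 − 6 − 5 − 12 − 14 − 10 − 15 − 18 − 24)/10 = -10.5000
Numerator Σ_{t=1}^{7}(y_t−ȳ)(y_{t+3}−ȳ) = 77.7500
Denominator Σ(y_t−ȳ)² = 548.5000
r_3 = 77.7500 / 548.5000 = 0.142

0.142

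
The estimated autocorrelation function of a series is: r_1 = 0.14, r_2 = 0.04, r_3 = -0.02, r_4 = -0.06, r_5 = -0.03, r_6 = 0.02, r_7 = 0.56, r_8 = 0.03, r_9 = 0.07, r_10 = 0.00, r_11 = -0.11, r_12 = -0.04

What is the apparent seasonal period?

The largest autocorrelation is r_7 = 0.56; the remaining lags stay at or below 0.14.
The dominant spike at lag 7 indicates a seasonal period of 7.

7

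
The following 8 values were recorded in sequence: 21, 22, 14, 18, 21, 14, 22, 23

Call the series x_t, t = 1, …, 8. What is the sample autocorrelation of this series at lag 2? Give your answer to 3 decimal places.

-0.315

Mean x̄ = (21 + 22 + 14 + 18 + 21 + 14 + 22 + 23)/8 = 19.3750
Deviations from mean: 1.6250, 2.6250, -5.3750, -1.3750, 1.6250, -5.3750, 2.6250, 3.6250
Σ(x_t−x̄)(x_{t+2}−x̄) = (-8.7344) + (-3.6094) + (-8.7344) + (7.3906) + (4.2656) + (-19.4844) = -28.9063
Denominator Σ(x_t−x̄)² = 91.8750
r_2 = -28.9063 / 91.8750 = -0.315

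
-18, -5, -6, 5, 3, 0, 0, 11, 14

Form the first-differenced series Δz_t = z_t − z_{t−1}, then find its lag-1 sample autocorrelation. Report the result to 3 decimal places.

First differences Δz: 13, -1, 11, -2, -3, 0, 11, 3
Mean of differences = 4.0000
Numerator Σ(Δz_t−Δz̄)(Δz_{t+1}−Δz̄) = -87.0000
Denominator Σ(Δz_t−Δz̄)² = 306.0000
r_1(Δz) = -87.0000 / 306.0000 = -0.284

-0.284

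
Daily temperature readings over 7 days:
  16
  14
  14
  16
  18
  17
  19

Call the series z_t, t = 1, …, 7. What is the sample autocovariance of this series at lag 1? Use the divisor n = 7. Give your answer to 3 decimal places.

Mean z̄ = (16 + 14 + 14 + 16 + 18 + 17 + 19)/7 = 16.2857
Σ_{t=1}^{6}(z_t−z̄)(z_{t+1}−z̄) = 9.2041
γ_1 = 9.2041 / 7 = 1.315

1.315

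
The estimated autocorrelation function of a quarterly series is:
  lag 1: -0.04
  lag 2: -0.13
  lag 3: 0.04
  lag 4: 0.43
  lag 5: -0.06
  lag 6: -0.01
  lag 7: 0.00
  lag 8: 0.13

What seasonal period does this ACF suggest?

The largest autocorrelation is r_4 = 0.43; the remaining lags stay at or below 0.13.
The dominant spike at lag 4 indicates a seasonal period of 4.

4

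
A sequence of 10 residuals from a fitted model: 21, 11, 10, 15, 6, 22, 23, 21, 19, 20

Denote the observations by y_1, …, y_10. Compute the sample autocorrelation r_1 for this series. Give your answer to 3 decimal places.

0.206

Mean ȳ = (21 + 11 + 10 + 15 + 6 + 22 + 23 + 21 + 19 + 20)/10 = 16.8000
Numerator Σ_{t=1}^{9}(y_t−ȳ)(y_{t+1}−ȳ) = 65.1600
Denominator Σ(y_t−ȳ)² = 315.6000
r_1 = 65.1600 / 315.6000 = 0.206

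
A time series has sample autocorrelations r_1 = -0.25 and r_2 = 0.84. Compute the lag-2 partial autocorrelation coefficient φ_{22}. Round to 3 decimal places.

φ_{22} = (r_2 − r_1²) / (1 − r_1²)
r_1² = (-0.25)² = 0.0625
Numerator = 0.84 − 0.0625 = 0.7775; denominator = 1 − 0.0625 = 0.9375
φ_{22} = 0.7775 / 0.9375 = 0.829

0.829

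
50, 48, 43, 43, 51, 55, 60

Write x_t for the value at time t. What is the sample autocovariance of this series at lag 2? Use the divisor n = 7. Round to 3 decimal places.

-2.571

Mean x̄ = (50 + 48 + 43 + 43 + 51 + 55 + 60)/7 = 50.0000
Deviations: 0.0000, -2.0000, -7.0000, -7.0000, 1.0000, 5.0000, 10.0000
Σ_{t=1}^{5}(x_t−x̄)(x_{t+2}−x̄) = -18.0000
γ_2 = -18.0000 / 7 = -2.571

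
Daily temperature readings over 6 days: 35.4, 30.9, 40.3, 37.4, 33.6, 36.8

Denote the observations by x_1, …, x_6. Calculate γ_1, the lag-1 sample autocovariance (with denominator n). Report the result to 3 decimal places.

-3.114

Mean x̄ = (35.4 + 30.9 + 40.3 + 37.4 + 33.6 + 36.8)/6 = 35.7333
Σ_{t=1}^{5}(x_t−x̄)(x_{t+1}−x̄) = -18.6811
γ_1 = -18.6811 / 6 = -3.114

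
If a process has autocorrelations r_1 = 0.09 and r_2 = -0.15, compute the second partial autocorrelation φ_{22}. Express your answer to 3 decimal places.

φ_{22} = (r_2 − r_1²) / (1 − r_1²)
r_1² = (0.09)² = 0.0081
Numerator = -0.15 − 0.0081 = -0.1581; denominator = 1 − 0.0081 = 0.9919
φ_{22} = -0.1581 / 0.9919 = -0.159

-0.159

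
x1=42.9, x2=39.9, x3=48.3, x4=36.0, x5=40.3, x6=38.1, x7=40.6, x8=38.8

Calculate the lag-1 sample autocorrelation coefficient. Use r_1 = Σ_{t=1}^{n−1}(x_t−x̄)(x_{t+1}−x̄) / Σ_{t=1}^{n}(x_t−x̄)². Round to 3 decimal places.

-0.420

Mean x̄ = (42.9 + 39.9 + 48.3 + 36.0 + 40.3 + 38.1 + 40.6 + 38.8)/8 = 40.6125
Deviations from mean: 2.2875, -0.7125, 7.6875, -4.6125, -0.3125, -2.5125, -0.0125, -1.8125
Σ(x_t−x̄)(x_{t+1}−x̄) = (-1.6298) + (-5.4773) + (-35.4586) + (1.4414) + (0.7852) + (0.0314) + (0.0227) = -40.2852
Denominator Σ(x_t−x̄)² = 95.8088
r_1 = -40.2852 / 95.8088 = -0.420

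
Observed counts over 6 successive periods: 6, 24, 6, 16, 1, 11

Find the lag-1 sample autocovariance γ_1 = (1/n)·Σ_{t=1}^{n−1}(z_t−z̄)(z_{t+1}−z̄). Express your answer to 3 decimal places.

-34.019

Mean z̄ = (6 + 24 + 6 + 16 + 1 + 11)/6 = 10.6667
Deviations: -4.6667, 13.3333, -4.6667, 5.3333, -9.6667, 0.3333
Σ_{t=1}^{5}(z_t−z̄)(z_{t+1}−z̄) = -204.1111
γ_1 = -204.1111 / 6 = -34.019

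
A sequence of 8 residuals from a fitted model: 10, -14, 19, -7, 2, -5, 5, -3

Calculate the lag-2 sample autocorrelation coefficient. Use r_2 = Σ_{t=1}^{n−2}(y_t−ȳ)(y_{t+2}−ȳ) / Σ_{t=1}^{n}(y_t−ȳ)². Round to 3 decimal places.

Mean ȳ = (10 − 14 + 19 − 7 + 2 − 5 + 5 − 3)/8 = 0.8750
Deviations from mean: 9.1250, -14.8750, 18.1250, -7.8750, 1.1250, -5.8750, 4.1250, -3.8750
Σ(y_t−ȳ)(y_{t+2}−ȳ) = (165.3906) + (117.1406) + (20.3906) + (46.2656) + (4.6406) + (22.7656) = 376.5938
Denominator Σ(y_t−ȳ)² = 762.8750
r_2 = 376.5938 / 762.8750 = 0.494

0.494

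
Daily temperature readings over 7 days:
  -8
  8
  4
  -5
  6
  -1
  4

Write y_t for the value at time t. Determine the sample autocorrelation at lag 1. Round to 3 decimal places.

Mean ȳ = (-8 + 8 + 4 − 5 + 6 − 1 + 4)/7 = 1.1429
Σ(y_t−ȳ)(y_{t+1}−ȳ) = (-62.6939) + (19.5918) + (-17.5510) + (-29.8367) + (-10.4082) + (-6.1224) = -107.0204
Denominator Σ(y_t−ȳ)² = 212.8571
r_1 = -107.0204 / 212.8571 = -0.503

-0.503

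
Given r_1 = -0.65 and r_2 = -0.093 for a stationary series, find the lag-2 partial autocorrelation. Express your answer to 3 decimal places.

-0.893

φ_{22} = (r_2 − r_1²) / (1 − r_1²)
r_1² = (-0.65)² = 0.4225
Numerator = -0.093 − 0.4225 = -0.5155; denominator = 1 − 0.4225 = 0.5775
φ_{22} = -0.5155 / 0.5775 = -0.893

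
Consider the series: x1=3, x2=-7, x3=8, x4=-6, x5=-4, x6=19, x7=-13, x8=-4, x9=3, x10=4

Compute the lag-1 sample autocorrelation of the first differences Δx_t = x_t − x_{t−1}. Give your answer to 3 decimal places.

First differences Δx: -10, 15, -14, 2, 23, -32, 9, 7, 1
Mean of differences = 0.1111
Numerator Σ(Δx_t−Δx̄)(Δx_{t+1}−Δx̄) = -1297.1235
Denominator Σ(Δx_t−Δx̄)² = 2208.8889
r_1(Δx) = -1297.1235 / 2208.8889 = -0.587

-0.587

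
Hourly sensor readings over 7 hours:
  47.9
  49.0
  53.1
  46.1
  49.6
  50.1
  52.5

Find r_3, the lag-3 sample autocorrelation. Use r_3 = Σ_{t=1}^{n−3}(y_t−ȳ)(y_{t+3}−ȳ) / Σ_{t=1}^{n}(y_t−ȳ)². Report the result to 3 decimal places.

Mean ȳ = (47.9 + 49.0 + 53.1 + 46.1 + 49.6 + 50.1 + 52.5)/7 = 49.7571
Deviations from mean: -1.8571, -0.7571, 3.3429, -3.6571, -0.1571, 0.3429, 2.7429
Σ(y_t−ȳ)(y_{t+3}−ȳ) = (6.7918) + (0.1190) + (1.1461) + (-10.0310) = -1.9741
Denominator Σ(y_t−ȳ)² = 36.2371
r_3 = -1.9741 / 36.2371 = -0.054

-0.054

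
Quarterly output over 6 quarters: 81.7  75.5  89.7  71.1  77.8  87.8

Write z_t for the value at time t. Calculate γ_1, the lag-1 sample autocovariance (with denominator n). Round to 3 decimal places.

-22.005

Mean z̄ = (81.7 + 75.5 + 89.7 + 71.1 + 77.8 + 87.8)/6 = 80.6000
Σ_{t=1}^{5}(z_t−z̄)(z_{t+1}−z̄) = -132.0300
γ_1 = -132.0300 / 6 = -22.005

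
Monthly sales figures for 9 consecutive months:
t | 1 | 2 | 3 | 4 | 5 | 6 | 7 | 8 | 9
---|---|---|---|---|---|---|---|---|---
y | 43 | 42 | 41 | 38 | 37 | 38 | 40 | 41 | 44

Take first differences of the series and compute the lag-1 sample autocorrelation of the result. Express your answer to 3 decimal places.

0.488

First differences Δy: -1, -1, -3, -1, 1, 2, 1, 3
Mean of differences = 0.1250
Numerator Σ(Δy_t−Δȳ)(Δy_{t+1}−Δȳ) = 13.1094
Denominator Σ(Δy_t−Δȳ)² = 26.8750
r_1(Δy) = 13.1094 / 26.8750 = 0.488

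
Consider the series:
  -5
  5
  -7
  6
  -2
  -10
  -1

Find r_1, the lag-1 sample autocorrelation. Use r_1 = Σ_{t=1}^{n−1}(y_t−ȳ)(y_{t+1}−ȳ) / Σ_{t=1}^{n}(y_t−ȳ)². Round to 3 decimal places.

-0.491

Mean ȳ = (-5 + 5 − 7 + 6 − 2 − 10 − 1)/7 = -2.0000
Deviations from mean: -3.0000, 7.0000, -5.0000, 8.0000, 0.0000, -8.0000, 1.0000
Numerator Σ_{t=1}^{6}(y_t−ȳ)(y_{t+1}−ȳ) = -104.0000
Denominator Σ(y_t−ȳ)² = 212.0000
r_1 = -104.0000 / 212.0000 = -0.491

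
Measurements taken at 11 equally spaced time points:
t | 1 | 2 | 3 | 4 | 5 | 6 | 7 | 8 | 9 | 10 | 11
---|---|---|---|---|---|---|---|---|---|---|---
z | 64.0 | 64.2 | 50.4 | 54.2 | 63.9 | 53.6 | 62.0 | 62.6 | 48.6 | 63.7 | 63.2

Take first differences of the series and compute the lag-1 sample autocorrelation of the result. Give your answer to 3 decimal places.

First differences Δz: 0.2, -13.8, 3.8, 9.7, -10.3, 8.4, 0.6, -14.0, 15.1, -0.5
Mean of differences = -0.0800
Numerator Σ(Δz_t−Δz̄)(Δz_{t+1}−Δz̄) = -427.1264
Denominator Σ(Δz_t−Δz̄)² = 900.2160
r_1(Δz) = -427.1264 / 900.2160 = -0.474

-0.474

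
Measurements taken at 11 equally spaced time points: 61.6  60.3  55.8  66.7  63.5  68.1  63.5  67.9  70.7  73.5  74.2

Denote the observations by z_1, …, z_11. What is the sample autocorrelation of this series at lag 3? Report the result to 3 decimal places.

-0.031

Mean z̄ = (61.6 + 60.3 + 55.8 + 66.7 + 63.5 + 68.1 + 63.5 + 67.9 + 70.7 + 73.5 + 74.2)/11 = 65.9818
Numerator Σ_{t=1}^{8}(z_t−z̄)(z_{t+3}−z̄) = -10.0564
Denominator Σ(z_t−z̄)² = 322.4764
r_3 = -10.0564 / 322.4764 = -0.031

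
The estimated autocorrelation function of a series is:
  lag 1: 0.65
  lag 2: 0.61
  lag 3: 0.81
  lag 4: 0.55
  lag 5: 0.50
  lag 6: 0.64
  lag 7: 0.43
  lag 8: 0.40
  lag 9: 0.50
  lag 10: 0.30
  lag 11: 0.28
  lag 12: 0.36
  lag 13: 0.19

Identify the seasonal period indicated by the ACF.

3

The largest autocorrelation is r_3 = 0.81; the remaining lags stay at or below 0.65. The elevated value at lag 1 (0.65), dropping to 0.61 at lag 2, reflects decaying short-term dependence rather than seasonality.
The dominant spike at lag 3 indicates a seasonal period of 3.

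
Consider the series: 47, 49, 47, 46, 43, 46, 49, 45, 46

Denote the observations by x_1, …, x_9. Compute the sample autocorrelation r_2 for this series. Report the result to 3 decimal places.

-0.420

Mean x̄ = (47 + 49 + 47 + 46 + 43 + 46 + 49 + 45 + 46)/9 = 46.4444
Numerator Σ_{t=1}^{7}(x_t−x̄)(x_{t+2}−x̄) = -11.8395
Denominator Σ(x_t−x̄)² = 28.2222
r_2 = -11.8395 / 28.2222 = -0.420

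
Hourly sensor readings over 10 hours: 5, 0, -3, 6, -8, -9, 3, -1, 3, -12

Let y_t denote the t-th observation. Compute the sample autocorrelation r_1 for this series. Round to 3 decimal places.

Mean ȳ = (5 + 0 − 3 + 6 − 8 − 9 + 3 − 1 + 3 − 12)/10 = -1.6000
Numerator Σ_{t=1}^{9}(y_t−ȳ)(y_{t+1}−ȳ) = -79.9600
Denominator Σ(y_t−ȳ)² = 352.4000
r_1 = -79.9600 / 352.4000 = -0.227

-0.227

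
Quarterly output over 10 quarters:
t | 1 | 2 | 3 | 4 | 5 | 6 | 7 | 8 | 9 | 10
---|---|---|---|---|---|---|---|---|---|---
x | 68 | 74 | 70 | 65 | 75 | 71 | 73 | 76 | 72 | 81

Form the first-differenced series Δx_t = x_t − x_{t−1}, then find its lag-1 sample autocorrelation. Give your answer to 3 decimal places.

First differences Δx: 6, -4, -5, 10, -4, 2, 3, -4, 9
Mean of differences = 1.4444
Numerator Σ(Δx_t−Δx̄)(Δx_{t+1}−Δx̄) = -143.1975
Denominator Σ(Δx_t−Δx̄)² = 284.2222
r_1(Δx) = -143.1975 / 284.2222 = -0.504

-0.504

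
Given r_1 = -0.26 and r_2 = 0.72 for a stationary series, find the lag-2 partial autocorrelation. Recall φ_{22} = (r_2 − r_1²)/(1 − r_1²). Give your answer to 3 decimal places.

φ_{22} = (r_2 − r_1²) / (1 − r_1²)
r_1² = (-0.26)² = 0.0676
Numerator = 0.72 − 0.0676 = 0.6524; denominator = 1 − 0.0676 = 0.9324
φ_{22} = 0.6524 / 0.9324 = 0.700

0.700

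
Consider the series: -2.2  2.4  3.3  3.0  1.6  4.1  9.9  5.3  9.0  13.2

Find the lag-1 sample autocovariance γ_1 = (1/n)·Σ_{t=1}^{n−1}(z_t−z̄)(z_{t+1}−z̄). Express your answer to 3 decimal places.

6.740

Mean z̄ = (-2.2 + 2.4 + 3.3 + 3.0 + 1.6 + 4.1 + 9.9 + 5.3 + 9.0 + 13.2)/10 = 4.9600
Σ_{t=1}^{9}(z_t−z̄)(z_{t+1}−z̄) = 67.4024
γ_1 = 67.4024 / 10 = 6.740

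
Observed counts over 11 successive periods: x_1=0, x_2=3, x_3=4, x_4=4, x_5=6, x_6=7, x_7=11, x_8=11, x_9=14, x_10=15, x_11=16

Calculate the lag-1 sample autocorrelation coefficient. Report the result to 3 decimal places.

Mean x̄ = (0 + 3 + 4 + 4 + 6 + 7 + 11 + 11 + 14 + 15 + 16)/11 = 8.2727
Numerator Σ_{t=1}^{10}(x_t−x̄)(x_{t+1}−x̄) = 207.1074
Denominator Σ(x_t−x̄)² = 292.1818
r_1 = 207.1074 / 292.1818 = 0.709

0.709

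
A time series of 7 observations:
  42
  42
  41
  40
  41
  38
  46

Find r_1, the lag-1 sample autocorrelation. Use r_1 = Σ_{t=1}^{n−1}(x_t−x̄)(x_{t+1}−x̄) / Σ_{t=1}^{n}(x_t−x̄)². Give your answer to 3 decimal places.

-0.361

Mean x̄ = (42 + 42 + 41 + 40 + 41 + 38 + 46)/7 = 41.4286
Deviations from mean: 0.5714, 0.5714, -0.4286, -1.4286, -0.4286, -3.4286, 4.5714
Σ(x_t−x̄)(x_{t+1}−x̄) = (0.3265) + (-0.2449) + (0.6122) + (0.6122) + (1.4694) + (-15.6735) = -12.8980
Denominator Σ(x_t−x̄)² = 35.7143
r_1 = -12.8980 / 35.7143 = -0.361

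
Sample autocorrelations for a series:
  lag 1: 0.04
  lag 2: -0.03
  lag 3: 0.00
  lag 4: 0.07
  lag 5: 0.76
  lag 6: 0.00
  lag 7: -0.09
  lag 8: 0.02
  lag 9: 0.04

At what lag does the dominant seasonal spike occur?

5

The largest autocorrelation is r_5 = 0.76; the remaining lags stay at or below 0.07.
The dominant spike at lag 5 indicates a seasonal period of 5.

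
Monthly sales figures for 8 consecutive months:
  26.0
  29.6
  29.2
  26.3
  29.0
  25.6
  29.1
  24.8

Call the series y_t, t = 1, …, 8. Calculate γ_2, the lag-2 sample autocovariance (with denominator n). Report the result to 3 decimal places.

Mean ȳ = (26.0 + 29.6 + 29.2 + 26.3 + 29.0 + 25.6 + 29.1 + 24.8)/8 = 27.4500
Σ_{t=1}^{6}(y_t−ȳ)(y_{t+2}−ȳ) = 7.2900
γ_2 = 7.2900 / 8 = 0.911

0.911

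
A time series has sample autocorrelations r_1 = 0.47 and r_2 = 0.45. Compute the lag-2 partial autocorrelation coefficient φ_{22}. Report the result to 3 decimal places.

φ_{22} = (r_2 − r_1²) / (1 − r_1²)
r_1² = (0.47)² = 0.2209
Numerator = 0.45 − 0.2209 = 0.2291; denominator = 1 − 0.2209 = 0.7791
φ_{22} = 0.2291 / 0.7791 = 0.294

0.294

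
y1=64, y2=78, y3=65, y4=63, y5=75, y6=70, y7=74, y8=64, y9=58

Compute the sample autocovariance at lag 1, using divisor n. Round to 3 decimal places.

-5.174

Mean ȳ = (64 + 78 + 65 + 63 + 75 + 70 + 74 + 64 + 58)/9 = 67.8889
Σ_{t=1}^{8}(y_t−ȳ)(y_{t+1}−ȳ) = -46.5679
γ_1 = -46.5679 / 9 = -5.174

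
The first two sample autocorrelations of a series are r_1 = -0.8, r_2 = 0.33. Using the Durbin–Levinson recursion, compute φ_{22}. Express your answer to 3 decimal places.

-0.861

φ_{22} = (r_2 − r_1²) / (1 − r_1²)
r_1² = (-0.8)² = 0.64
Numerator = 0.33 − 0.6400 = -0.3100; denominator = 1 − 0.6400 = 0.3600
φ_{22} = -0.3100 / 0.3600 = -0.861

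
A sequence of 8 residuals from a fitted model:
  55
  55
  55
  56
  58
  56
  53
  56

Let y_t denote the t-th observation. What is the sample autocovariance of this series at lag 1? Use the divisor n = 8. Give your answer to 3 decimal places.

0.031

Mean ȳ = (55 + 55 + 55 + 56 + 58 + 56 + 53 + 56)/8 = 55.5000
Σ_{t=1}^{7}(y_t−ȳ)(y_{t+1}−ȳ) = 0.2500
γ_1 = 0.2500 / 8 = 0.031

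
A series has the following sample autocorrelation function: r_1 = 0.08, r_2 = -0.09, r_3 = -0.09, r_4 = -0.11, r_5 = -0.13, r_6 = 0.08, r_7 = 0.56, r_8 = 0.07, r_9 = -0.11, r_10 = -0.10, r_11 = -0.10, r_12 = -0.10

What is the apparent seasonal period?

7

The largest autocorrelation is r_7 = 0.56; the remaining lags stay at or below 0.08.
The dominant spike at lag 7 indicates a seasonal period of 7.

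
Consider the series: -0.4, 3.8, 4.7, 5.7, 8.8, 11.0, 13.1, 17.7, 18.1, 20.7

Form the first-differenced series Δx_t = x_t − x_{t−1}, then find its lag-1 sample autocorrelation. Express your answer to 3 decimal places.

-0.429

First differences Δx: 4.2, 0.9, 1.0, 3.1, 2.2, 2.1, 4.6, 0.4, 2.6
Mean of differences = 2.3444
Numerator Σ(Δx_t−Δx̄)(Δx_{t+1}−Δx̄) = -7.2620
Denominator Σ(Δx_t−Δx̄)² = 16.9222
r_1(Δx) = -7.2620 / 16.9222 = -0.429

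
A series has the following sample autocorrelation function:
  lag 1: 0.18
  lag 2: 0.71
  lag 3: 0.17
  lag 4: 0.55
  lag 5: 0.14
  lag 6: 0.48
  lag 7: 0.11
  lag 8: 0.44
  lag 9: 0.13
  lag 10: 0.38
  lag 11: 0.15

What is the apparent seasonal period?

The largest autocorrelation is r_2 = 0.71, with weaker echoes at lags 4 (0.55), 6 (0.48), 8 (0.44) and 10 (0.38); the remaining lags stay at or below 0.18.
The dominant spike at lag 2 indicates a seasonal period of 2.

2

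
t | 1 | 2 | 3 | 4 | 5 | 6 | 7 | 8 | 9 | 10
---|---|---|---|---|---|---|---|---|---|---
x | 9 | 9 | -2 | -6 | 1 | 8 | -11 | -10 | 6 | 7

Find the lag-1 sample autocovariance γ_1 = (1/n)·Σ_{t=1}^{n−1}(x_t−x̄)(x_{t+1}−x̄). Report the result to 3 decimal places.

Mean x̄ = (9 + 9 − 2 − 6 + 1 + 8 − 11 − 10 + 6 + 7)/10 = 1.1000
Σ_{t=1}^{9}(x_t−x̄)(x_{t+1}−x̄) = 85.2900
γ_1 = 85.2900 / 10 = 8.529

8.529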